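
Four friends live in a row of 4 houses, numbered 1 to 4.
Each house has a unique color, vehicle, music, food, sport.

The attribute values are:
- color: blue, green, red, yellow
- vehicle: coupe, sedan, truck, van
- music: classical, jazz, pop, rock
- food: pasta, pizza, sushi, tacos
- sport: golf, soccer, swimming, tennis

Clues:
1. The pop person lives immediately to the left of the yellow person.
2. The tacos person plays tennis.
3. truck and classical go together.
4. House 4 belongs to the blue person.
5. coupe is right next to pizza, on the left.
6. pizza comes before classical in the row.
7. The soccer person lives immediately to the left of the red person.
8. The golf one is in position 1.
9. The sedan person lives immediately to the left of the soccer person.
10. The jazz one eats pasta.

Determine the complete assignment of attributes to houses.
Solution:

House | Color | Vehicle | Music | Food | Sport
----------------------------------------------
  1   | green | sedan | pop | sushi | golf
  2   | yellow | coupe | jazz | pasta | soccer
  3   | red | van | rock | pizza | swimming
  4   | blue | truck | classical | tacos | tennis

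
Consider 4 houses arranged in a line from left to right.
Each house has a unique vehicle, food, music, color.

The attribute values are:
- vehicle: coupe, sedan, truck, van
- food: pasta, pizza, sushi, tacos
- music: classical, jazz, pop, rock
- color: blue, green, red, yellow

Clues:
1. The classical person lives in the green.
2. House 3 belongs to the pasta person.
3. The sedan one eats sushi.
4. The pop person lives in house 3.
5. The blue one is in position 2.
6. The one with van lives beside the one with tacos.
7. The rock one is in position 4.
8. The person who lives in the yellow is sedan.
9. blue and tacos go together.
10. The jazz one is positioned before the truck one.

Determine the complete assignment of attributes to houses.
Solution:

House | Vehicle | Food | Music | Color
--------------------------------------
  1   | van | pizza | classical | green
  2   | coupe | tacos | jazz | blue
  3   | truck | pasta | pop | red
  4   | sedan | sushi | rock | yellow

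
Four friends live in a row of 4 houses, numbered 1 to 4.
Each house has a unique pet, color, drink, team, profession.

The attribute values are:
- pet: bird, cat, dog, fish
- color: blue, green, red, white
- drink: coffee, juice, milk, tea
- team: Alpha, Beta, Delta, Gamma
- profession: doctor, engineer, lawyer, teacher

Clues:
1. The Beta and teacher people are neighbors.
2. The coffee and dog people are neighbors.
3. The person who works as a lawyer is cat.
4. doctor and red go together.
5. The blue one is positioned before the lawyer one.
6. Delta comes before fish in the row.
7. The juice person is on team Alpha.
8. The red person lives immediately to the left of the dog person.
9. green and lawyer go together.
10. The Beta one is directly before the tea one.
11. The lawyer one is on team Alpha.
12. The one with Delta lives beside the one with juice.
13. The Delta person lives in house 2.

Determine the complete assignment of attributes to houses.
Solution:

House | Pet | Color | Drink | Team | Profession
-----------------------------------------------
  1   | bird | red | coffee | Beta | doctor
  2   | dog | blue | tea | Delta | teacher
  3   | cat | green | juice | Alpha | lawyer
  4   | fish | white | milk | Gamma | engineer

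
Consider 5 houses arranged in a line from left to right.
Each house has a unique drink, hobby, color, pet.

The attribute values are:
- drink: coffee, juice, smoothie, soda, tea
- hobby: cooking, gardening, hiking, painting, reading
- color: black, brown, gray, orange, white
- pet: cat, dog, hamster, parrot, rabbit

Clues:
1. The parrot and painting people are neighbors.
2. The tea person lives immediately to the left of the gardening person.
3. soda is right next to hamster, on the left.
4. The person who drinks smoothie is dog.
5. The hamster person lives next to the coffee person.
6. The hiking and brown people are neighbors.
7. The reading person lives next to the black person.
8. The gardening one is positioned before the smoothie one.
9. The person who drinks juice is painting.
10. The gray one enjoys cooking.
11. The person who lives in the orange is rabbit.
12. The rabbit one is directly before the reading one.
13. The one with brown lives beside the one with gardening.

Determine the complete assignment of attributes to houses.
Solution:

House | Drink | Hobby | Color | Pet
-----------------------------------
  1   | soda | hiking | orange | rabbit
  2   | tea | reading | brown | hamster
  3   | coffee | gardening | black | parrot
  4   | juice | painting | white | cat
  5   | smoothie | cooking | gray | dog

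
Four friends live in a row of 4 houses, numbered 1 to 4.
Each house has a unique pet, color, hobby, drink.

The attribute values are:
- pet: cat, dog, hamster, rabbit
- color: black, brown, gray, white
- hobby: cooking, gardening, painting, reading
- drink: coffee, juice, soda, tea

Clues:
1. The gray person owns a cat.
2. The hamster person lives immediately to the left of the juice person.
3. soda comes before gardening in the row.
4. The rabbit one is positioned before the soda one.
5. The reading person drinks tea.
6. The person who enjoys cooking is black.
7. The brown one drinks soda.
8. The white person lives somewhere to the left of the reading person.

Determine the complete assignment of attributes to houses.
Solution:

House | Pet | Color | Hobby | Drink
-----------------------------------
  1   | rabbit | black | cooking | coffee
  2   | hamster | brown | painting | soda
  3   | dog | white | gardening | juice
  4   | cat | gray | reading | tea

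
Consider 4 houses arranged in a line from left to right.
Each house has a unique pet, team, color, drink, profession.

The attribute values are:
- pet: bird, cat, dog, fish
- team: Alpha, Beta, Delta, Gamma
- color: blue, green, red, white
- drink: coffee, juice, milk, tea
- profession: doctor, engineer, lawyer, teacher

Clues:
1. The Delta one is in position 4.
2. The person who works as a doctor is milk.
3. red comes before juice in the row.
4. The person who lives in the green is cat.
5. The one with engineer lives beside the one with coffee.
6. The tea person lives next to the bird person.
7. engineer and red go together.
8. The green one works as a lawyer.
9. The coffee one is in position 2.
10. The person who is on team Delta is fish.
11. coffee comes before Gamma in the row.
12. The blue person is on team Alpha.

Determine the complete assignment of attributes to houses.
Solution:

House | Pet | Team | Color | Drink | Profession
-----------------------------------------------
  1   | dog | Beta | red | tea | engineer
  2   | bird | Alpha | blue | coffee | teacher
  3   | cat | Gamma | green | juice | lawyer
  4   | fish | Delta | white | milk | doctor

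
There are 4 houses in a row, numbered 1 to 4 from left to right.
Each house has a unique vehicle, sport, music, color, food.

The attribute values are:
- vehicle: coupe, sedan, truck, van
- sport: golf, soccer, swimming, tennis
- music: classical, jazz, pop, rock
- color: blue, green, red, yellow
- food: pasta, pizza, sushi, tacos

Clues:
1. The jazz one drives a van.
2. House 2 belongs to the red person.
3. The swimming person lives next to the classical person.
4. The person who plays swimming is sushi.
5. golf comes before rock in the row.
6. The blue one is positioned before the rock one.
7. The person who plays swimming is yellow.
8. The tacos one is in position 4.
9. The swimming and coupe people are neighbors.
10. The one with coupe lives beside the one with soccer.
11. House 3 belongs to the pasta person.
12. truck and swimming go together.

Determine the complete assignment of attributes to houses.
Solution:

House | Vehicle | Sport | Music | Color | Food
----------------------------------------------
  1   | truck | swimming | pop | yellow | sushi
  2   | coupe | golf | classical | red | pizza
  3   | van | soccer | jazz | blue | pasta
  4   | sedan | tennis | rock | green | tacos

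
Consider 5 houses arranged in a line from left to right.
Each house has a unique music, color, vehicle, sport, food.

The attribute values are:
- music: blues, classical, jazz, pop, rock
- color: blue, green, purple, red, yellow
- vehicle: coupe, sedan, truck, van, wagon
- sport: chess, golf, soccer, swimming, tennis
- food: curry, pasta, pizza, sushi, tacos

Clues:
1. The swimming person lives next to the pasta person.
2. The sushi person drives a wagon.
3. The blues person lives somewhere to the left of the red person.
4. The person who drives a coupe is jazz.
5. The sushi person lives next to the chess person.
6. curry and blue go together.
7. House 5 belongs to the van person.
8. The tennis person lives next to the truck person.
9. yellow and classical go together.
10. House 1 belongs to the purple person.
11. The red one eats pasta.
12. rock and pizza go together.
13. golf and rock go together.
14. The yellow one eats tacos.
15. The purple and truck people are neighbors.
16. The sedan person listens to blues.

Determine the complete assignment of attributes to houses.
Solution:

House | Music | Color | Vehicle | Sport | Food
----------------------------------------------
  1   | pop | purple | wagon | tennis | sushi
  2   | classical | yellow | truck | chess | tacos
  3   | blues | blue | sedan | swimming | curry
  4   | jazz | red | coupe | soccer | pasta
  5   | rock | green | van | golf | pizza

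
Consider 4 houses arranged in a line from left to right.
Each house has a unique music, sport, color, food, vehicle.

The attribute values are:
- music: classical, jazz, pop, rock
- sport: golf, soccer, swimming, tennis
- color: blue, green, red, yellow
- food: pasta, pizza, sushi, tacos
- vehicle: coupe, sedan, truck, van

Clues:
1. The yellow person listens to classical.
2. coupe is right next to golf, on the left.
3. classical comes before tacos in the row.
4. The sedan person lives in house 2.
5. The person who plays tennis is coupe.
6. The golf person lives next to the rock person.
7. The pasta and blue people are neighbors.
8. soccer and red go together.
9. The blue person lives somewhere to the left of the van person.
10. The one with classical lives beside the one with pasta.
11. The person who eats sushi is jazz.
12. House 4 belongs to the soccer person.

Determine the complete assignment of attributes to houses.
Solution:

House | Music | Sport | Color | Food | Vehicle
----------------------------------------------
  1   | classical | tennis | yellow | pizza | coupe
  2   | pop | golf | green | pasta | sedan
  3   | rock | swimming | blue | tacos | truck
  4   | jazz | soccer | red | sushi | van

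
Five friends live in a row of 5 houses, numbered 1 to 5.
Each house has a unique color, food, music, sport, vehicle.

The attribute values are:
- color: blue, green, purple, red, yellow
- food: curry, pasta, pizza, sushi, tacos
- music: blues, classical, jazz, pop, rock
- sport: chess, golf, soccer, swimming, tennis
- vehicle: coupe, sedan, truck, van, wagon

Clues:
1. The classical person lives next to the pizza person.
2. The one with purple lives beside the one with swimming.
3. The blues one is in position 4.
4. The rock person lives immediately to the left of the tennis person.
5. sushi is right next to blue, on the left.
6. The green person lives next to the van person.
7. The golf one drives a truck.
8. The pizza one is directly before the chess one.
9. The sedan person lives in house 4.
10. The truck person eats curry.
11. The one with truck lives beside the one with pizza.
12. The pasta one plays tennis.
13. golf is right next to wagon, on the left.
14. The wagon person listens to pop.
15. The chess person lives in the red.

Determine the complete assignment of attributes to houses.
Solution:

House | Color | Food | Music | Sport | Vehicle
----------------------------------------------
  1   | purple | curry | classical | golf | truck
  2   | green | pizza | pop | swimming | wagon
  3   | red | sushi | rock | chess | van
  4   | blue | pasta | blues | tennis | sedan
  5   | yellow | tacos | jazz | soccer | coupe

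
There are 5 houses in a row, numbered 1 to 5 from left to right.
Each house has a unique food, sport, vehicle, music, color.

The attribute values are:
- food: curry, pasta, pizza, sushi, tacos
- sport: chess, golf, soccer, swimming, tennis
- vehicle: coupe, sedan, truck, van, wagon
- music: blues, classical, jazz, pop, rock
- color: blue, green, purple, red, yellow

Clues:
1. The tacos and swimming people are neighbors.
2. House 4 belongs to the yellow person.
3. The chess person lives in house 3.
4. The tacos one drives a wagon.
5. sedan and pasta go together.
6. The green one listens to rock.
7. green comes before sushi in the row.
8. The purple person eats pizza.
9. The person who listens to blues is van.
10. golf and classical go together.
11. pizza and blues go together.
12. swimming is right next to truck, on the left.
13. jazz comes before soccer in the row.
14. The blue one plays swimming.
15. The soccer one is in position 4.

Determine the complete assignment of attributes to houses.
Solution:

House | Food | Sport | Vehicle | Music | Color
----------------------------------------------
  1   | tacos | golf | wagon | classical | red
  2   | pasta | swimming | sedan | jazz | blue
  3   | curry | chess | truck | rock | green
  4   | sushi | soccer | coupe | pop | yellow
  5   | pizza | tennis | van | blues | purple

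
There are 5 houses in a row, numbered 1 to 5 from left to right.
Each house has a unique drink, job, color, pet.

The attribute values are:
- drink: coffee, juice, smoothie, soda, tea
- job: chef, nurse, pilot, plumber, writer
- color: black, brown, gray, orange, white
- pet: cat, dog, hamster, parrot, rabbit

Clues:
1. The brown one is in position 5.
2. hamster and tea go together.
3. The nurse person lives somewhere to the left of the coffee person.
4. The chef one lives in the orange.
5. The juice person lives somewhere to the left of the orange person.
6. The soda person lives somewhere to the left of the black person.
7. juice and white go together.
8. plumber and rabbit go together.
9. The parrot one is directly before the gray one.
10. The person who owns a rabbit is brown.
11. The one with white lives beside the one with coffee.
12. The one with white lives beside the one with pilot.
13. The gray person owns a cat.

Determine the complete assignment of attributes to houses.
Solution:

House | Drink | Job | Color | Pet
---------------------------------
  1   | juice | nurse | white | parrot
  2   | coffee | pilot | gray | cat
  3   | soda | chef | orange | dog
  4   | tea | writer | black | hamster
  5   | smoothie | plumber | brown | rabbit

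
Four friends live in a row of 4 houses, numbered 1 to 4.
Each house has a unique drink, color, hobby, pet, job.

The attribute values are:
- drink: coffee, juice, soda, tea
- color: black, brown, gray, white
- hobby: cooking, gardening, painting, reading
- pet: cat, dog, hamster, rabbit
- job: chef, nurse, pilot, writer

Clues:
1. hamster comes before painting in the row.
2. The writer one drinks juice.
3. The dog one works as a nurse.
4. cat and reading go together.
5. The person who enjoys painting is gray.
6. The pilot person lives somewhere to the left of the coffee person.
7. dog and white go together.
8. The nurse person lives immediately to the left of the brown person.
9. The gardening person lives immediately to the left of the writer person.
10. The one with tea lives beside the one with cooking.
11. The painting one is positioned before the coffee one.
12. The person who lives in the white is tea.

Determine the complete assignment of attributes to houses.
Solution:

House | Drink | Color | Hobby | Pet | Job
-----------------------------------------
  1   | tea | white | gardening | dog | nurse
  2   | juice | brown | cooking | hamster | writer
  3   | soda | gray | painting | rabbit | pilot
  4   | coffee | black | reading | cat | chef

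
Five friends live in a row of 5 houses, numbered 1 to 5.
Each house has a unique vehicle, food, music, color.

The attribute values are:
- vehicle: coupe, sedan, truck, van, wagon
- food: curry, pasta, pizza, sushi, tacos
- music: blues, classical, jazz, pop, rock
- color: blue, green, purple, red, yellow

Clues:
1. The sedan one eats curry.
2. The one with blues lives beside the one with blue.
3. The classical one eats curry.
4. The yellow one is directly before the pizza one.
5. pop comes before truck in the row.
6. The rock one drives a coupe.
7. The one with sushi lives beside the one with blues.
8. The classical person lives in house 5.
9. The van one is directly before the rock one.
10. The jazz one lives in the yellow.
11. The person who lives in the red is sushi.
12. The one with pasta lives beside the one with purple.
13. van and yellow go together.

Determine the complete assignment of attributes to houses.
Solution:

House | Vehicle | Food | Music | Color
--------------------------------------
  1   | van | pasta | jazz | yellow
  2   | coupe | pizza | rock | purple
  3   | wagon | sushi | pop | red
  4   | truck | tacos | blues | green
  5   | sedan | curry | classical | blue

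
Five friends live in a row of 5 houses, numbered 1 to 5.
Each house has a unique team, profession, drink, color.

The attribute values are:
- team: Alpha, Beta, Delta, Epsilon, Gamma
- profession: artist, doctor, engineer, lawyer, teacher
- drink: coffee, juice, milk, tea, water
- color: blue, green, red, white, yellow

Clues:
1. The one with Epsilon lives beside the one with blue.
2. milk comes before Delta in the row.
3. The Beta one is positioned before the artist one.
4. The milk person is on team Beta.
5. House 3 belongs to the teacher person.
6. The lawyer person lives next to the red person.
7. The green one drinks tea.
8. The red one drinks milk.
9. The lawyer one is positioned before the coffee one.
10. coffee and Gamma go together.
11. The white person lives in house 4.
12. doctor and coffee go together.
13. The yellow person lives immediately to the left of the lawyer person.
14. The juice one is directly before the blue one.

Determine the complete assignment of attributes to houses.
Solution:

House | Team | Profession | Drink | Color
-----------------------------------------
  1   | Epsilon | engineer | juice | yellow
  2   | Alpha | lawyer | water | blue
  3   | Beta | teacher | milk | red
  4   | Gamma | doctor | coffee | white
  5   | Delta | artist | tea | green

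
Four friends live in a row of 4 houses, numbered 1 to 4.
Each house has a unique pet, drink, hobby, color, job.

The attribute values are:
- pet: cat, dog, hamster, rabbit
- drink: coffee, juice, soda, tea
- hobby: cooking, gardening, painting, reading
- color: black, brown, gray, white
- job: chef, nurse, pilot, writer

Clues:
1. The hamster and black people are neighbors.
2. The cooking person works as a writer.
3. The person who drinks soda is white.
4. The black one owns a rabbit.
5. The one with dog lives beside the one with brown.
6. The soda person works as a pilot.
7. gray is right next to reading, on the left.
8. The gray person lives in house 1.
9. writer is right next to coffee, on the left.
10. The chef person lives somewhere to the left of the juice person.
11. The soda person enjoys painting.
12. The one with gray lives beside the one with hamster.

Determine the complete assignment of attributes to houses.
Solution:

House | Pet | Drink | Hobby | Color | Job
-----------------------------------------
  1   | dog | tea | cooking | gray | writer
  2   | hamster | coffee | reading | brown | chef
  3   | rabbit | juice | gardening | black | nurse
  4   | cat | soda | painting | white | pilot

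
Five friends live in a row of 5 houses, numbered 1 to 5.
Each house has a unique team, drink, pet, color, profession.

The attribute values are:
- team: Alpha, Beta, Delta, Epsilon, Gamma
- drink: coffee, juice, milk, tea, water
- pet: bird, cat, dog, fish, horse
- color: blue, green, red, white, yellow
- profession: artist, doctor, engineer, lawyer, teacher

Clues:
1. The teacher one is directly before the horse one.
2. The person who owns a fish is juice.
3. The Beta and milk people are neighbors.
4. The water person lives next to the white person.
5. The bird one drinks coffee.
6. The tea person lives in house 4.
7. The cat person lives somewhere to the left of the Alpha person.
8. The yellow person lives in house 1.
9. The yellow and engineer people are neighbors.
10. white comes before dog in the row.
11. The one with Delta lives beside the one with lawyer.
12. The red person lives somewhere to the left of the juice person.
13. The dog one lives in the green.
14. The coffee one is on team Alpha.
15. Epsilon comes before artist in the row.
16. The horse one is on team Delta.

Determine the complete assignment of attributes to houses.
Solution:

House | Team | Drink | Pet | Color | Profession
-----------------------------------------------
  1   | Beta | water | cat | yellow | teacher
  2   | Delta | milk | horse | white | engineer
  3   | Alpha | coffee | bird | red | lawyer
  4   | Epsilon | tea | dog | green | doctor
  5   | Gamma | juice | fish | blue | artist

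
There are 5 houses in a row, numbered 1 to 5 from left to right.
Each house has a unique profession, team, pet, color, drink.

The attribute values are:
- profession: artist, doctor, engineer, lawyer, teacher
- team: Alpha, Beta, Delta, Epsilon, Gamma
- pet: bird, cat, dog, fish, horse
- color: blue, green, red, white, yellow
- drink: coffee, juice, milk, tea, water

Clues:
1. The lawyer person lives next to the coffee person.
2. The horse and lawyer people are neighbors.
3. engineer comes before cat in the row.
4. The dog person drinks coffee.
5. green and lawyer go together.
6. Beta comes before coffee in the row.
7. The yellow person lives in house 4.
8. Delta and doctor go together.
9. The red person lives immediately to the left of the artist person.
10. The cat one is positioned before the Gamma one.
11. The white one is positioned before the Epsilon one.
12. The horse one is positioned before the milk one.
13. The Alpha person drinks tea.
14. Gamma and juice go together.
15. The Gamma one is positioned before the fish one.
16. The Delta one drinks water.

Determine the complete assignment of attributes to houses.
Solution:

House | Profession | Team | Pet | Color | Drink
-----------------------------------------------
  1   | engineer | Alpha | horse | white | tea
  2   | lawyer | Beta | cat | green | milk
  3   | teacher | Epsilon | dog | red | coffee
  4   | artist | Gamma | bird | yellow | juice
  5   | doctor | Delta | fish | blue | water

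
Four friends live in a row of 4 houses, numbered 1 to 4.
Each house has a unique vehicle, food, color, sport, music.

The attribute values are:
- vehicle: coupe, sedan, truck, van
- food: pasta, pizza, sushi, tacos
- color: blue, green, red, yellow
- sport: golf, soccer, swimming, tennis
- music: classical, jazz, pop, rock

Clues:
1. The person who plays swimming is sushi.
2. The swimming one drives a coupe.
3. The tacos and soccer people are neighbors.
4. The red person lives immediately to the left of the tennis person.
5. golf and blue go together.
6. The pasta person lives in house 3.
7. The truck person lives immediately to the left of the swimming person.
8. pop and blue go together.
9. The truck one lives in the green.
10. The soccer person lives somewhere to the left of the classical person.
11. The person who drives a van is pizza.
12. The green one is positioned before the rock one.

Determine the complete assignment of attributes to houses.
Solution:

House | Vehicle | Food | Color | Sport | Music
----------------------------------------------
  1   | sedan | tacos | blue | golf | pop
  2   | van | pizza | red | soccer | jazz
  3   | truck | pasta | green | tennis | classical
  4   | coupe | sushi | yellow | swimming | rock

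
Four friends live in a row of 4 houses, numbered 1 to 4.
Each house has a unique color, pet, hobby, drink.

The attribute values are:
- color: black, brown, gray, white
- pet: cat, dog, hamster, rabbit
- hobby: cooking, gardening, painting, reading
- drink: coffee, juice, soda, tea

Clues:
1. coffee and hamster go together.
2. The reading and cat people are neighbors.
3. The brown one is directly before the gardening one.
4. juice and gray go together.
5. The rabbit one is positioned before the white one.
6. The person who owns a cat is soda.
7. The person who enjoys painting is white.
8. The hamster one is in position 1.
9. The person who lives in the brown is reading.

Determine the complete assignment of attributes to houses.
Solution:

House | Color | Pet | Hobby | Drink
-----------------------------------
  1   | brown | hamster | reading | coffee
  2   | black | cat | gardening | soda
  3   | gray | rabbit | cooking | juice
  4   | white | dog | painting | tea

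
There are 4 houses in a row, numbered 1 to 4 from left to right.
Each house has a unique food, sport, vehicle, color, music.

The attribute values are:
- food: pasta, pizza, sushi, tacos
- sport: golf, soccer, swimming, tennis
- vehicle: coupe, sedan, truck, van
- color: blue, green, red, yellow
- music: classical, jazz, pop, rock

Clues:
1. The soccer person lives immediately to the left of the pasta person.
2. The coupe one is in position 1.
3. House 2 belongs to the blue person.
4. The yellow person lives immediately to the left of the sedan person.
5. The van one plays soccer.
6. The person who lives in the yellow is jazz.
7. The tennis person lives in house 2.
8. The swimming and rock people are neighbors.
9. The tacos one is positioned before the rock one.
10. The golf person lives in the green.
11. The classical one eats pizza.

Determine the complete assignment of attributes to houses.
Solution:

House | Food | Sport | Vehicle | Color | Music
----------------------------------------------
  1   | tacos | swimming | coupe | yellow | jazz
  2   | sushi | tennis | sedan | blue | rock
  3   | pizza | soccer | van | red | classical
  4   | pasta | golf | truck | green | pop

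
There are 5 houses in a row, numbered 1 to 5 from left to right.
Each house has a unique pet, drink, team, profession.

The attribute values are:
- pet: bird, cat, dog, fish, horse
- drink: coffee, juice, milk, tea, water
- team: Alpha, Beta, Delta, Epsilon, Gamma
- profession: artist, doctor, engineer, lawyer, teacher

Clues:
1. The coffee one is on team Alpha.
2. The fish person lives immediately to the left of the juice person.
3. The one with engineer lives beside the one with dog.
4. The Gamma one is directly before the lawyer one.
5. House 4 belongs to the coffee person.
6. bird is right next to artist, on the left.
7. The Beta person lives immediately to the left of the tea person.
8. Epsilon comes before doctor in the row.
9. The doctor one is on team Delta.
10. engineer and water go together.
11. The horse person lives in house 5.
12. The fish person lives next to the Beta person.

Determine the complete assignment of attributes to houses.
Solution:

House | Pet | Drink | Team | Profession
---------------------------------------
  1   | fish | water | Gamma | engineer
  2   | dog | juice | Beta | lawyer
  3   | bird | tea | Epsilon | teacher
  4   | cat | coffee | Alpha | artist
  5   | horse | milk | Delta | doctor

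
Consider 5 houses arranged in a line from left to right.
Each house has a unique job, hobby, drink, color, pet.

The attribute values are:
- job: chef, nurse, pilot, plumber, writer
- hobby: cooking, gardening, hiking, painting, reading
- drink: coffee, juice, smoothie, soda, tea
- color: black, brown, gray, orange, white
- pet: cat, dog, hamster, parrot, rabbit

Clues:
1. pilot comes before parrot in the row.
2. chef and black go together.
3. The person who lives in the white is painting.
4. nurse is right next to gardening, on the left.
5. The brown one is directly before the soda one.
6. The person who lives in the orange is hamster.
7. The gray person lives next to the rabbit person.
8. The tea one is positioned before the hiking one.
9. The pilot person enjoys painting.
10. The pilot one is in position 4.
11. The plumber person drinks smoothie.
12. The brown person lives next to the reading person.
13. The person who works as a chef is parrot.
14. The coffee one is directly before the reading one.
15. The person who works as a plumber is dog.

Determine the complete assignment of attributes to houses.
Solution:

House | Job | Hobby | Drink | Color | Pet
-----------------------------------------
  1   | writer | cooking | coffee | brown | cat
  2   | nurse | reading | soda | orange | hamster
  3   | plumber | gardening | smoothie | gray | dog
  4   | pilot | painting | tea | white | rabbit
  5   | chef | hiking | juice | black | parrot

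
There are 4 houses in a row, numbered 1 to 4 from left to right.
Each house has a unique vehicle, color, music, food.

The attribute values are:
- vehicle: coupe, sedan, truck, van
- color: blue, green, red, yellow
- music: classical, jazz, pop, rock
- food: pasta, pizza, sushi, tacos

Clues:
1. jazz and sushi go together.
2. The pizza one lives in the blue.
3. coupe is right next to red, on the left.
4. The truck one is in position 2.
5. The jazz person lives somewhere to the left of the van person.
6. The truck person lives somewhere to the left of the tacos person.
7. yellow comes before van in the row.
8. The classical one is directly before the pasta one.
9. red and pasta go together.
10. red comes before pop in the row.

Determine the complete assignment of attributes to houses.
Solution:

House | Vehicle | Color | Music | Food
--------------------------------------
  1   | coupe | blue | classical | pizza
  2   | truck | red | rock | pasta
  3   | sedan | yellow | jazz | sushi
  4   | van | green | pop | tacos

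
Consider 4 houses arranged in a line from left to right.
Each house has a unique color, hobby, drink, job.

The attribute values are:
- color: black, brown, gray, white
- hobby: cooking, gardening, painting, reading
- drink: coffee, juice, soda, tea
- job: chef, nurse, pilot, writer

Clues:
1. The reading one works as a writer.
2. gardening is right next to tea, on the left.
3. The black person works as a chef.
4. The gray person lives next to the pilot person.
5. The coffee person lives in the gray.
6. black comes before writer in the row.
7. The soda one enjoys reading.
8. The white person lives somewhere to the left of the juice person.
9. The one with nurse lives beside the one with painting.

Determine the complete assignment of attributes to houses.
Solution:

House | Color | Hobby | Drink | Job
-----------------------------------
  1   | gray | gardening | coffee | nurse
  2   | white | painting | tea | pilot
  3   | black | cooking | juice | chef
  4   | brown | reading | soda | writer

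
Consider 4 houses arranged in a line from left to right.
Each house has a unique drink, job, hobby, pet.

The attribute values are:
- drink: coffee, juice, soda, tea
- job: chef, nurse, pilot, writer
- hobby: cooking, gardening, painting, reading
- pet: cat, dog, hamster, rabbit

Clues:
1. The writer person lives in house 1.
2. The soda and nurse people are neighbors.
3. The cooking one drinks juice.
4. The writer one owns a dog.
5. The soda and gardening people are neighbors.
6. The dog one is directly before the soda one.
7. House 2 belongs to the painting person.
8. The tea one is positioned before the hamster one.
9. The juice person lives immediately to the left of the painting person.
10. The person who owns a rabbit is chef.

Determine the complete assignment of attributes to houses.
Solution:

House | Drink | Job | Hobby | Pet
---------------------------------
  1   | juice | writer | cooking | dog
  2   | soda | chef | painting | rabbit
  3   | tea | nurse | gardening | cat
  4   | coffee | pilot | reading | hamster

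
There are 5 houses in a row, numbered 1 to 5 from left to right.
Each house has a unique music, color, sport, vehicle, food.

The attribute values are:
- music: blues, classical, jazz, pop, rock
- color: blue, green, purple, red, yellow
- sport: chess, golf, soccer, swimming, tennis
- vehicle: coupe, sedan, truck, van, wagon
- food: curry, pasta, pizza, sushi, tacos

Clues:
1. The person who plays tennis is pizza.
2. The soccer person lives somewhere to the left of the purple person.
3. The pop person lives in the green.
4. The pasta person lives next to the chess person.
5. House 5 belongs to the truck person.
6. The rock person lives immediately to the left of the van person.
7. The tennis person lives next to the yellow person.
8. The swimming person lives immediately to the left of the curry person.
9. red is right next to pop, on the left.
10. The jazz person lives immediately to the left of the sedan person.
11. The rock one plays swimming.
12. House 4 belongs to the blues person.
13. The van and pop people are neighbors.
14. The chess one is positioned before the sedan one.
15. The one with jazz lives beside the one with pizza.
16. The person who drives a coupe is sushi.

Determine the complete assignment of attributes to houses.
Solution:

House | Music | Color | Sport | Vehicle | Food
----------------------------------------------
  1   | rock | blue | swimming | wagon | pasta
  2   | jazz | red | chess | van | curry
  3   | pop | green | tennis | sedan | pizza
  4   | blues | yellow | soccer | coupe | sushi
  5   | classical | purple | golf | truck | tacos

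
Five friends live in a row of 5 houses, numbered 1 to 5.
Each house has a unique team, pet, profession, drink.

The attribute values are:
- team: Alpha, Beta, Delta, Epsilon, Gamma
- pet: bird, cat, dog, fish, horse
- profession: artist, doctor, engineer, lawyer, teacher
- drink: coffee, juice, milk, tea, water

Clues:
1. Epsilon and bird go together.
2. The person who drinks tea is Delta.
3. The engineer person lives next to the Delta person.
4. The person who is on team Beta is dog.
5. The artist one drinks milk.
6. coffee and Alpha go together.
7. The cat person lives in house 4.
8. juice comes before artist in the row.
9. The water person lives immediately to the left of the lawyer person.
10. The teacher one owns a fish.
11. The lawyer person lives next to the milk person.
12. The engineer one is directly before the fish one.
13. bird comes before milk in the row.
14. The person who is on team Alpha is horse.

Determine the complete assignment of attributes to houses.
Solution:

House | Team | Pet | Profession | Drink
---------------------------------------
  1   | Alpha | horse | engineer | coffee
  2   | Delta | fish | teacher | tea
  3   | Epsilon | bird | doctor | water
  4   | Gamma | cat | lawyer | juice
  5   | Beta | dog | artist | milk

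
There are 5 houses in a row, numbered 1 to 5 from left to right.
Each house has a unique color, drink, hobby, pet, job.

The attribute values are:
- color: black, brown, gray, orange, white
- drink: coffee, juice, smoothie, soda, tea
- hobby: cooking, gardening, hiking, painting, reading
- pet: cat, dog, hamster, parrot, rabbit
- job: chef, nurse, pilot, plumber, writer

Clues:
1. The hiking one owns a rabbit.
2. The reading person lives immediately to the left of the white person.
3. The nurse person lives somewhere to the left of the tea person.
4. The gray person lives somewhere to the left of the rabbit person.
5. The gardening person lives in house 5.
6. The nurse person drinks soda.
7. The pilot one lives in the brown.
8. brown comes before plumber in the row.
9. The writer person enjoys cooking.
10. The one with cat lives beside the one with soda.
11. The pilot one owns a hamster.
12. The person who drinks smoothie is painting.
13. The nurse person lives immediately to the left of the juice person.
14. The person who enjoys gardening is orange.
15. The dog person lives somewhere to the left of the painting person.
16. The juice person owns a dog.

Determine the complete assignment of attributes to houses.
Solution:

House | Color | Drink | Hobby | Pet | Job
-----------------------------------------
  1   | gray | coffee | reading | cat | chef
  2   | white | soda | hiking | rabbit | nurse
  3   | black | juice | cooking | dog | writer
  4   | brown | smoothie | painting | hamster | pilot
  5   | orange | tea | gardening | parrot | plumber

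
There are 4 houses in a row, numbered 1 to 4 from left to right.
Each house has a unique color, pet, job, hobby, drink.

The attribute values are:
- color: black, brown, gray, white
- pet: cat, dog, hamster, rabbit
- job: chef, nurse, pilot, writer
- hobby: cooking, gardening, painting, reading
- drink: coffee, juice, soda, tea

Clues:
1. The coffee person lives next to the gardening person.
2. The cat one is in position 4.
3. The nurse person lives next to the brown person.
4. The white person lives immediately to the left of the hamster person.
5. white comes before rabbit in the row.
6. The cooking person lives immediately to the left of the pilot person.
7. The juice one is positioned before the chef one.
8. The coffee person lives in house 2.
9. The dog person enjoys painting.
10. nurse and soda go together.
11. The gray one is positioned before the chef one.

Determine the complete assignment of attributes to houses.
Solution:

House | Color | Pet | Job | Hobby | Drink
-----------------------------------------
  1   | white | dog | nurse | painting | soda
  2   | brown | hamster | writer | cooking | coffee
  3   | gray | rabbit | pilot | gardening | juice
  4   | black | cat | chef | reading | tea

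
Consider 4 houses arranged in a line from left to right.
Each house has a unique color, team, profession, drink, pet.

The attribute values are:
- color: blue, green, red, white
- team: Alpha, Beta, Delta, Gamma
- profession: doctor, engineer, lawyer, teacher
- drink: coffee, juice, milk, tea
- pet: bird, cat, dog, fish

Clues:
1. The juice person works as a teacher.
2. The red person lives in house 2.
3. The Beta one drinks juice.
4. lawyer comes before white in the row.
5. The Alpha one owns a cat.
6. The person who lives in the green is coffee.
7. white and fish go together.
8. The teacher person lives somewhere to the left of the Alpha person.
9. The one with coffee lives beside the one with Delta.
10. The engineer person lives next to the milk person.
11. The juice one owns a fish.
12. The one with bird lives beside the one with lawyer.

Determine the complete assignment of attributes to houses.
Solution:

House | Color | Team | Profession | Drink | Pet
-----------------------------------------------
  1   | green | Gamma | engineer | coffee | bird
  2   | red | Delta | lawyer | milk | dog
  3   | white | Beta | teacher | juice | fish
  4   | blue | Alpha | doctor | tea | cat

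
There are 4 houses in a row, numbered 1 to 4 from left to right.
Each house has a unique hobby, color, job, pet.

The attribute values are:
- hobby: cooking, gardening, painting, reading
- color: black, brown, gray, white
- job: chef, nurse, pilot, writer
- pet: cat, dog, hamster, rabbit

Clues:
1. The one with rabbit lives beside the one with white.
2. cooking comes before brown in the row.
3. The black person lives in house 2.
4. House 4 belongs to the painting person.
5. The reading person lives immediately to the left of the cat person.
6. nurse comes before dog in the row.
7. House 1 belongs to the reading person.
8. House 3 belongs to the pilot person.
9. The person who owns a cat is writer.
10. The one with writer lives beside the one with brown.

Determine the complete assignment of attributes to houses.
Solution:

House | Hobby | Color | Job | Pet
---------------------------------
  1   | reading | gray | nurse | hamster
  2   | cooking | black | writer | cat
  3   | gardening | brown | pilot | rabbit
  4   | painting | white | chef | dog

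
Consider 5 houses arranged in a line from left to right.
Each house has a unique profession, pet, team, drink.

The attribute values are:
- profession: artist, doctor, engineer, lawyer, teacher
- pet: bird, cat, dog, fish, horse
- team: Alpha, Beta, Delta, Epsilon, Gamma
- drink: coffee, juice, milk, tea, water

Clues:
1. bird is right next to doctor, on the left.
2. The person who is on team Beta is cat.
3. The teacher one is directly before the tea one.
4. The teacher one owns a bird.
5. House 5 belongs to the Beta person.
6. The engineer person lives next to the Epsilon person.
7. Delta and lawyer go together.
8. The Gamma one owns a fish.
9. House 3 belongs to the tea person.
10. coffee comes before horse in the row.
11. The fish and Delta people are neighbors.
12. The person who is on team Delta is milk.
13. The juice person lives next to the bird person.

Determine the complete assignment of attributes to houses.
Solution:

House | Profession | Pet | Team | Drink
---------------------------------------
  1   | engineer | dog | Alpha | juice
  2   | teacher | bird | Epsilon | coffee
  3   | doctor | fish | Gamma | tea
  4   | lawyer | horse | Delta | milk
  5   | artist | cat | Beta | water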